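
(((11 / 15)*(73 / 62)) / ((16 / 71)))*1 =57013 / 14880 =3.83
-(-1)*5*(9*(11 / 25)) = 99 / 5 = 19.80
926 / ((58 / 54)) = 25002 / 29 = 862.14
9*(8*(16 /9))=128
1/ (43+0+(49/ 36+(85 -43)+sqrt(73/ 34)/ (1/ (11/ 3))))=1902708/ 163684001 -2376*sqrt(2482)/ 163684001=0.01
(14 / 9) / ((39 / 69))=322 / 117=2.75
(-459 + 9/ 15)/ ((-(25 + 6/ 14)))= 8022/ 445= 18.03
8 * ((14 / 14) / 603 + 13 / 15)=20944 / 3015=6.95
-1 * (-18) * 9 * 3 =486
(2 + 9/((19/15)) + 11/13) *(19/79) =2458/1027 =2.39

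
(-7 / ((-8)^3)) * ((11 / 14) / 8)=11 / 8192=0.00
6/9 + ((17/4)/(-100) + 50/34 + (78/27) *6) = 132111/6800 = 19.43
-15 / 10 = -3 / 2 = -1.50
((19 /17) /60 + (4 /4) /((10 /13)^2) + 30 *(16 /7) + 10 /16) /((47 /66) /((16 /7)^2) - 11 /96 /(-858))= 138999322176 /267467375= 519.69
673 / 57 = 11.81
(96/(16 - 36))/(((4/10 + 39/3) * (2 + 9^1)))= -24/737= -0.03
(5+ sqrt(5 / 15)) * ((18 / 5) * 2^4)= 96 * sqrt(3) / 5+ 288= 321.26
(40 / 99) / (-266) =-20 / 13167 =-0.00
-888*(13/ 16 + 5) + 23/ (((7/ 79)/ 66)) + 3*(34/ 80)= 3352017/ 280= 11971.49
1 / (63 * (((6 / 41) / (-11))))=-451 / 378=-1.19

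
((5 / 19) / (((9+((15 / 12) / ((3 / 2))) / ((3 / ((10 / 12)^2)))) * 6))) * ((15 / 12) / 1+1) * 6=7290 / 113183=0.06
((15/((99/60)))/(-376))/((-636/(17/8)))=425/5260992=0.00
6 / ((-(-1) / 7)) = 42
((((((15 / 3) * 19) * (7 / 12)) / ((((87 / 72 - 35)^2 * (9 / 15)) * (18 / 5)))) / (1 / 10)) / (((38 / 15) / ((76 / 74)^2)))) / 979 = 252700000 / 2644533683913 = 0.00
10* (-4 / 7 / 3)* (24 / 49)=-320 / 343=-0.93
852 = 852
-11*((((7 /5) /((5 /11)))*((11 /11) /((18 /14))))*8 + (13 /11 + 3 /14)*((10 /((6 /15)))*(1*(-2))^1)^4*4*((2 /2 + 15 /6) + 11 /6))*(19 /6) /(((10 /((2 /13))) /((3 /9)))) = -30637503154228 /921375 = -33251936.68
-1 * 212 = -212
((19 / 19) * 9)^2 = 81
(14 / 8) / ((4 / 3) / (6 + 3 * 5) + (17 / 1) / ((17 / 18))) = 0.10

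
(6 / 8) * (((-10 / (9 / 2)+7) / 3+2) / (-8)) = -97 / 288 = -0.34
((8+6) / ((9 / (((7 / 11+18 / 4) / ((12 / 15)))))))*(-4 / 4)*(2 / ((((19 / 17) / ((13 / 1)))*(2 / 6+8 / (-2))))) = 63.36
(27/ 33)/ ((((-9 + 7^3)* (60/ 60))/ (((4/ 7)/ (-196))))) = -9/ 1260182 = -0.00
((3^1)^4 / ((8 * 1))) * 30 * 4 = 1215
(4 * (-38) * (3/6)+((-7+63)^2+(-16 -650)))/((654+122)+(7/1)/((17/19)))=40698/13325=3.05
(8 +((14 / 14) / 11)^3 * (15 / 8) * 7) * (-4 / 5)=-85289 / 13310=-6.41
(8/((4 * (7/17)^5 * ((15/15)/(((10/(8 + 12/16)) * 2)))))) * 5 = 1930.97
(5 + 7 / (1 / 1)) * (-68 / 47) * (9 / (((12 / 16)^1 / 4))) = -39168 / 47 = -833.36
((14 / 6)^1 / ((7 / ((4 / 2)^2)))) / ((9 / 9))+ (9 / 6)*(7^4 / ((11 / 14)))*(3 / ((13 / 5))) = 2269517 / 429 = 5290.25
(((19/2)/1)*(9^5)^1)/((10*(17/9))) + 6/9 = 30292817/1020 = 29698.84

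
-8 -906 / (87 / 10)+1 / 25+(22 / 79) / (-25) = -6421047 / 57275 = -112.11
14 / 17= 0.82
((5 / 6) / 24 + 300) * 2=43205 / 72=600.07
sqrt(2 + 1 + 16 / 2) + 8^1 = sqrt(11) + 8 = 11.32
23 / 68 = 0.34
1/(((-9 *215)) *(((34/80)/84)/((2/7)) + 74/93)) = -1984/3122703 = -0.00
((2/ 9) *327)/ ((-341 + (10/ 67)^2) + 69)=-0.27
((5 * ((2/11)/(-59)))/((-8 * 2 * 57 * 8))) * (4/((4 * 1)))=5/2367552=0.00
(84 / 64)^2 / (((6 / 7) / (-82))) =-42189 / 256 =-164.80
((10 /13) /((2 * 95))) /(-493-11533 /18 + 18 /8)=-36 /10061051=-0.00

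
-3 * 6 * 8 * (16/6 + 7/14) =-456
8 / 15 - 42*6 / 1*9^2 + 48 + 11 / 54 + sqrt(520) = -5498081 / 270 + 2*sqrt(130) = -20340.46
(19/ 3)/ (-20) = -19/ 60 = -0.32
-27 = -27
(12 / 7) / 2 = 6 / 7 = 0.86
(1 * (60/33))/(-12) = -5/33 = -0.15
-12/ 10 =-6/ 5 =-1.20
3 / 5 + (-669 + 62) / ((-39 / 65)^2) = -75848 / 45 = -1685.51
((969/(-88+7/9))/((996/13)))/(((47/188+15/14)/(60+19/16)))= -258981723/38571760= -6.71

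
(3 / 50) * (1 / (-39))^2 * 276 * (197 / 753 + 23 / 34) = 0.01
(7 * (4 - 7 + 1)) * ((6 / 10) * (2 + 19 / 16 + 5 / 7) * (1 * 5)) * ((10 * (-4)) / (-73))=-6555 / 73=-89.79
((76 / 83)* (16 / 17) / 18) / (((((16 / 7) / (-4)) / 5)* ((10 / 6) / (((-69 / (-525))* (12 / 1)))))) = -0.40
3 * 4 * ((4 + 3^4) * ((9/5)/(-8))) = -459/2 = -229.50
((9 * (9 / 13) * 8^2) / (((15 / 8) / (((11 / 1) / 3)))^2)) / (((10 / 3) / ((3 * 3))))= 6690816 / 1625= 4117.43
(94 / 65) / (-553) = -0.00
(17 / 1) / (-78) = -17 / 78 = -0.22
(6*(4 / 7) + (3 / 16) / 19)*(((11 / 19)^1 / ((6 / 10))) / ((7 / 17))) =2280465 / 283024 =8.06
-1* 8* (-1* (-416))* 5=-16640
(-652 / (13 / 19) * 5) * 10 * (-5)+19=3097247 / 13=238249.77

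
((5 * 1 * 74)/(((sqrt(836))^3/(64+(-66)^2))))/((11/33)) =613275 * sqrt(209)/43681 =202.97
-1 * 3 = -3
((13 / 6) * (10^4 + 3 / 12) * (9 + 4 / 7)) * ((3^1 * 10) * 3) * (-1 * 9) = -4703517585 / 28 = -167982770.89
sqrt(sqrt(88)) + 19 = 11^(1/4) * 2^(3/4) + 19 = 22.06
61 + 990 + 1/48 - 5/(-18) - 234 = 117691/144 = 817.30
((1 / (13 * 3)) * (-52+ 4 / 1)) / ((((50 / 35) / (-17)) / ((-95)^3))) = -163244200 / 13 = -12557246.15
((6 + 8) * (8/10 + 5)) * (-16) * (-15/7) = 2784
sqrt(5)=2.24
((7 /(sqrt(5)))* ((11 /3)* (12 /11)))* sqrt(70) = 28* sqrt(14) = 104.77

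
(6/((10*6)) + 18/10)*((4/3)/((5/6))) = 76/25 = 3.04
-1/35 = -0.03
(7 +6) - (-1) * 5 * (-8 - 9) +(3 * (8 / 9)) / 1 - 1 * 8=-232 / 3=-77.33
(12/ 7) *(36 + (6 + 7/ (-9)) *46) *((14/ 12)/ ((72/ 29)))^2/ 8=7317541/ 559872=13.07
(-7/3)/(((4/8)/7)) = -98/3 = -32.67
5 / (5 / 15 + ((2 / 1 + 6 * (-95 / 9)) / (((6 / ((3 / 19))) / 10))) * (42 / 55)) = -3135 / 7519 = -0.42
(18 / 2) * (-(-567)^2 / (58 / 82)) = -118629441 / 29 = -4090670.38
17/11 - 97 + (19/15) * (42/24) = -93.24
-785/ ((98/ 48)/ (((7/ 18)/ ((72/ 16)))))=-6280/ 189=-33.23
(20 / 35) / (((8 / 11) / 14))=11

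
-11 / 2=-5.50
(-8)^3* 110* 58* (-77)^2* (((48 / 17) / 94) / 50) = -46481842176 / 3995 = -11635004.30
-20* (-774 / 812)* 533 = 2062710 / 203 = 10161.13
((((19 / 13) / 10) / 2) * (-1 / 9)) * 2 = -0.02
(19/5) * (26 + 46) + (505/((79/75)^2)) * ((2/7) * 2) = 116576316/218435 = 533.69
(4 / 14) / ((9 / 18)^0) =2 / 7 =0.29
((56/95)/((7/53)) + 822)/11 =78514/1045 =75.13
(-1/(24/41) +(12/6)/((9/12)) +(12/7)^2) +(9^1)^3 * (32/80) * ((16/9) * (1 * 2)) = 6119299/5880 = 1040.70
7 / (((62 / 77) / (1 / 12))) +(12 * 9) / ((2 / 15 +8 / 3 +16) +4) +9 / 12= 87803 / 14136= 6.21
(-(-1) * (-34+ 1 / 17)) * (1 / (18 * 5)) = -577 / 1530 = -0.38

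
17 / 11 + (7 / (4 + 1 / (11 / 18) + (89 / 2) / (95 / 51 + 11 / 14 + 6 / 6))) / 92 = 801430767 / 517145156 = 1.55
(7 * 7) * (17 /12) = 833 /12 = 69.42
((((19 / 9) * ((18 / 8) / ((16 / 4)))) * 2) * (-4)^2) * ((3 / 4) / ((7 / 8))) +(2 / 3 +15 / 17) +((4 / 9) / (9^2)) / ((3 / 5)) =8882329 / 260253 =34.13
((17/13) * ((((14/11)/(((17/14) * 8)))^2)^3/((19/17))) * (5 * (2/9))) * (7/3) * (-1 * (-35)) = 0.00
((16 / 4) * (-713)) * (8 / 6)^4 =-730112 / 81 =-9013.73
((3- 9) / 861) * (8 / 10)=-8 / 1435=-0.01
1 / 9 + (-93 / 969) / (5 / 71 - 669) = 15360371 / 138065058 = 0.11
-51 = -51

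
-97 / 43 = -2.26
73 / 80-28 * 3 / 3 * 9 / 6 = -3287 / 80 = -41.09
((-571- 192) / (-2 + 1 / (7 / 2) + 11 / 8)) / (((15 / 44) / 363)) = 227483872 / 95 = 2394567.07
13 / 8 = 1.62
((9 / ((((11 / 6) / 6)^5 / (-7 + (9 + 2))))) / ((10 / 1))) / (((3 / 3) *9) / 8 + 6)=189.70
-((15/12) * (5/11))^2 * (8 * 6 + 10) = -18125/968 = -18.72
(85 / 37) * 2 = 170 / 37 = 4.59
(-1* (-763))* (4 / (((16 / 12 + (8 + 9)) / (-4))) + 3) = 89271 / 55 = 1623.11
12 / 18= 2 / 3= 0.67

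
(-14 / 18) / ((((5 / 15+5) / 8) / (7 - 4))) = -3.50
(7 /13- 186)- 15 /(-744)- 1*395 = -1871343 /3224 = -580.44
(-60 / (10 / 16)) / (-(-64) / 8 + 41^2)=-0.06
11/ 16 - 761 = -12165/ 16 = -760.31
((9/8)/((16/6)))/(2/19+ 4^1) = 171/1664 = 0.10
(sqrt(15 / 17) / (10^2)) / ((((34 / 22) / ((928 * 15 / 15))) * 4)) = 638 * sqrt(255) / 7225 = 1.41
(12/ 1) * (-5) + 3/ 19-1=-1156/ 19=-60.84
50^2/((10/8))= 2000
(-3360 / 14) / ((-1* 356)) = 60 / 89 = 0.67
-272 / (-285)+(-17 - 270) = -81523 / 285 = -286.05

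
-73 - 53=-126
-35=-35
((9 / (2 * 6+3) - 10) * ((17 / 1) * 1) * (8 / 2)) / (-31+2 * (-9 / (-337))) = 20.65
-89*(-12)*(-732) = -781776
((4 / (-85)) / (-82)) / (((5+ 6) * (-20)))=-1 / 383350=-0.00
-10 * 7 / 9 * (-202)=14140 / 9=1571.11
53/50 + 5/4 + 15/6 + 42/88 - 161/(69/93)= -58221/275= -211.71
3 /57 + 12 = 229 /19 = 12.05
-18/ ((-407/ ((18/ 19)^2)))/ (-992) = -729/ 18218948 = -0.00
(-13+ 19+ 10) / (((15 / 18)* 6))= 16 / 5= 3.20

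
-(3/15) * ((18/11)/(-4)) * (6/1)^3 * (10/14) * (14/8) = 243/11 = 22.09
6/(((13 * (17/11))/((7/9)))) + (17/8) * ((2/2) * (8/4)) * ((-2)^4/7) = 46162/4641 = 9.95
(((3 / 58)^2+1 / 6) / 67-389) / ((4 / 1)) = -263026087 / 2704656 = -97.25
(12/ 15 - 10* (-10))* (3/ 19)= 1512/ 95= 15.92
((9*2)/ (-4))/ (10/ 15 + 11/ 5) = -135/ 86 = -1.57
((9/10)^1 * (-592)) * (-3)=7992/5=1598.40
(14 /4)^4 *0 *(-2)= 0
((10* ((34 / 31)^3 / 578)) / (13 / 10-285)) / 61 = -6800 / 5155541087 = -0.00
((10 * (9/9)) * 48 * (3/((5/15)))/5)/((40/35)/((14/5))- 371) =-14112/6053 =-2.33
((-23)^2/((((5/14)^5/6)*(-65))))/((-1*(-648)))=-71127224/5484375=-12.97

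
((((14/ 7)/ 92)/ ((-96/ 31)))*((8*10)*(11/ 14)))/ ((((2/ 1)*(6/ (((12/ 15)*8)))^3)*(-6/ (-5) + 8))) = -43648/ 1499715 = -0.03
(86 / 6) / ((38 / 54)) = 387 / 19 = 20.37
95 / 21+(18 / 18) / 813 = 8584 / 1897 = 4.53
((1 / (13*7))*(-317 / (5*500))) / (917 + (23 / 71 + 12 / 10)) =-22507 / 14836458000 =-0.00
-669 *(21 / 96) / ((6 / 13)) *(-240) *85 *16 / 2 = 51747150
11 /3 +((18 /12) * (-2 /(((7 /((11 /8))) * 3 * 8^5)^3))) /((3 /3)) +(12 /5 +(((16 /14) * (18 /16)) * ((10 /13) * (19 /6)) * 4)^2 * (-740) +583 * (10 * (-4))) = -6552764566053078335075985751 /46990828727961397493760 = -139447.73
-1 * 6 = -6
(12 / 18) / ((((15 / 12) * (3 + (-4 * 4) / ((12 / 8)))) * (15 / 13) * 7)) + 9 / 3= 36121 / 12075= 2.99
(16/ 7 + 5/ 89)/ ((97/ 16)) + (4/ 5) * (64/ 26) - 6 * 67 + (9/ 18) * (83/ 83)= -3135690989/ 7856030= -399.14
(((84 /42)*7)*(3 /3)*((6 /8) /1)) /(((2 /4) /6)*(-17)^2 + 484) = 0.02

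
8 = 8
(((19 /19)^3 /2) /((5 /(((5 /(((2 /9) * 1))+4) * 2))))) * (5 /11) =53 /22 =2.41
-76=-76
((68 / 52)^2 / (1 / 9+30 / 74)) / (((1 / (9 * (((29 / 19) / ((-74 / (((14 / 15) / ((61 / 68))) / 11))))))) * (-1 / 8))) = 215425224 / 463234915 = 0.47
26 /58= 13 /29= 0.45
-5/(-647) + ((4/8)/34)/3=1667/131988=0.01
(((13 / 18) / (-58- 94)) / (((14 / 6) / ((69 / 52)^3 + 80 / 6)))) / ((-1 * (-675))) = -6609847 / 139824921600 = -0.00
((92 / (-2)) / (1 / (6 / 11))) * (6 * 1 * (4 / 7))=-86.03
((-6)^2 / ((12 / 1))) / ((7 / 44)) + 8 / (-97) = 12748 / 679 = 18.77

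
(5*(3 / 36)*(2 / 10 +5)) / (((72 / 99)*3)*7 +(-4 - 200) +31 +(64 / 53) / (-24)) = -7579 / 551906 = -0.01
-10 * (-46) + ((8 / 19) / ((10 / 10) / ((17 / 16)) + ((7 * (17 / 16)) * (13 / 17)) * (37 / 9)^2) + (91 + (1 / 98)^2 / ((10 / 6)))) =1075117971831143 / 1951196708020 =551.00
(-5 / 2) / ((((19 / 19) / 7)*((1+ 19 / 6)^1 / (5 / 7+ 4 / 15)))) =-103 / 25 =-4.12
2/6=1/3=0.33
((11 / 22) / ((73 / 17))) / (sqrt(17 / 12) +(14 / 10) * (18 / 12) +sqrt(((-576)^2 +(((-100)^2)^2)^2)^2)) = 25500000000846034155 / 2190000000145318807802410679897276434 - 425 * sqrt(51) / 2190000000145318807802410679897276434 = 0.00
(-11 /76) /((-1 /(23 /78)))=0.04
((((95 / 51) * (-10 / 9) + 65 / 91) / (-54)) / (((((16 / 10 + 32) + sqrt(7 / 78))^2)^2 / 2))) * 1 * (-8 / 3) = -1456606365592615900000 / 13857079922742192384226543173 + 740754826864000000 * sqrt(546) / 4619026640914064128075514391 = -0.00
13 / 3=4.33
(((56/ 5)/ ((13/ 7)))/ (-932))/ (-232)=49/ 1756820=0.00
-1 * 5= -5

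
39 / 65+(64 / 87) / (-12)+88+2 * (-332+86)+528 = 162523 / 1305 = 124.54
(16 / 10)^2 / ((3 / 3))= 2.56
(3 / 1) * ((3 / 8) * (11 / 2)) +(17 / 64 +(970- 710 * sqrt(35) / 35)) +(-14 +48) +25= 66269 / 64- 142 * sqrt(35) / 7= 915.44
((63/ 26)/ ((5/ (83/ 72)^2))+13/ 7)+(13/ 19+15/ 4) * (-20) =-858300581/ 9959040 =-86.18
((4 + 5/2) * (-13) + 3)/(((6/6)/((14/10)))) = -1141/10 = -114.10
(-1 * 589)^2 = 346921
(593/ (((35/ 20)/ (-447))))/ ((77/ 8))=-8482272/ 539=-15737.05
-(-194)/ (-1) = -194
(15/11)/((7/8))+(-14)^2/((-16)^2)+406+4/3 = 6056375/14784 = 409.66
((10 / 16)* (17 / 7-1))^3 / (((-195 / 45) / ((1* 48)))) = -140625 / 17836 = -7.88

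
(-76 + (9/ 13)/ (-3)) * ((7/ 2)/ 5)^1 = -6937/ 130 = -53.36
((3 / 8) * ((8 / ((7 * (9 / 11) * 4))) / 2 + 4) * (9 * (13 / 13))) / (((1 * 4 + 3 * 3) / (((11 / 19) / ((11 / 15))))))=11835 / 13832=0.86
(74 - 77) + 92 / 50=-1.16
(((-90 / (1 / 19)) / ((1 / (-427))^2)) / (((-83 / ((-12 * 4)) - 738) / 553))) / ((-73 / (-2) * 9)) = 1839101570880 / 2579893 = 712859.63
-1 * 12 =-12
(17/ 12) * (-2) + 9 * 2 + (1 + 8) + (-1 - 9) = 85/ 6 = 14.17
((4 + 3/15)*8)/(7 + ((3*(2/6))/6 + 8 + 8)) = 1008/695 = 1.45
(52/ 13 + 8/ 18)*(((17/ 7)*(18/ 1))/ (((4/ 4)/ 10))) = 13600/ 7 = 1942.86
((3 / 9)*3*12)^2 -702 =-558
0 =0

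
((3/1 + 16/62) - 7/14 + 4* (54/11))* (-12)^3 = -38697.57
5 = 5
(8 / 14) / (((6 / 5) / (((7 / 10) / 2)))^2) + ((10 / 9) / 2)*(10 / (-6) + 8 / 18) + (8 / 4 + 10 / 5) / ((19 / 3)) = 29 / 24624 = 0.00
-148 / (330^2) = -0.00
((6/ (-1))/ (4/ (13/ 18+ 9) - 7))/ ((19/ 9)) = 9450/ 21907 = 0.43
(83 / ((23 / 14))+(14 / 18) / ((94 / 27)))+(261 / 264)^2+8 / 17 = 7427682489 / 142311488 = 52.19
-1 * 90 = -90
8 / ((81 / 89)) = 712 / 81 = 8.79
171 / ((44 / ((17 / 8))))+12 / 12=3259 / 352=9.26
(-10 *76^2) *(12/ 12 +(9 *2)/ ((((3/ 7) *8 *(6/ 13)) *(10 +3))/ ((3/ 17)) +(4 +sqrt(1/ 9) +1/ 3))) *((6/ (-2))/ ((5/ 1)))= 39801.31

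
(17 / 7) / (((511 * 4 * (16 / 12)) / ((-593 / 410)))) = -30243 / 23465120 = -0.00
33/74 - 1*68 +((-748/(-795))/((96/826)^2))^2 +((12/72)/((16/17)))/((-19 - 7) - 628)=4045966130872206697/845682699571200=4784.26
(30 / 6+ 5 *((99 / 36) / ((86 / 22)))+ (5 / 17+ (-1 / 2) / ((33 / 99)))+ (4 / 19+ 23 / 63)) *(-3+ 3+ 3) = 27605299 / 1166676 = 23.66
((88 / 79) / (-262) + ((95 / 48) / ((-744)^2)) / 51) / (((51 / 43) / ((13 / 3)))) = -33328410940643 / 2145591807906816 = -0.02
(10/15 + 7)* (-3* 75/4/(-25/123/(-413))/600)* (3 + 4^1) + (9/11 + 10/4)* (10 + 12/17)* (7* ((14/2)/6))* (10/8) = -4425462979/448800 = -9860.66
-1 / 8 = -0.12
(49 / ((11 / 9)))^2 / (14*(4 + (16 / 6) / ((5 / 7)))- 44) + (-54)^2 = 2941.01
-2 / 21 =-0.10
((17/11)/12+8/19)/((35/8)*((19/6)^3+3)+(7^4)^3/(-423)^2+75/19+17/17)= 1315963152/185516811529115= 0.00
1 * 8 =8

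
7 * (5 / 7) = 5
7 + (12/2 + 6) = 19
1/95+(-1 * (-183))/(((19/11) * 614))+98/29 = 6026031/1691570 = 3.56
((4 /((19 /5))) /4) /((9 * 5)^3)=1 /346275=0.00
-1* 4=-4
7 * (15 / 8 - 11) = -511 / 8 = -63.88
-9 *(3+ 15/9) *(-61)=2562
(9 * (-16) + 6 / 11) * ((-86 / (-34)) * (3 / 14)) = -101781 / 1309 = -77.75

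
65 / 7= 9.29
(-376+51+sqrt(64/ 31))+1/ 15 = -4874/ 15+8*sqrt(31)/ 31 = -323.50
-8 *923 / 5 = -1476.80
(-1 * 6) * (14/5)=-84/5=-16.80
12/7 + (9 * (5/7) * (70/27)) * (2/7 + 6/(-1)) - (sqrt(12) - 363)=5659/21 - 2 * sqrt(3)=266.01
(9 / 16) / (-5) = -9 / 80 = -0.11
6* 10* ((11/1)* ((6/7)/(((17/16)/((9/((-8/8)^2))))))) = 570240/119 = 4791.93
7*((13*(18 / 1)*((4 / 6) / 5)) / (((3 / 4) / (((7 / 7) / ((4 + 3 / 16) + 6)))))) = 23296 / 815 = 28.58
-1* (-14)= 14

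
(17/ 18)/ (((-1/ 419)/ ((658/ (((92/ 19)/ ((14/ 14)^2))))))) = -44525873/ 828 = -53775.21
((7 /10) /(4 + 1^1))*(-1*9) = -63 /50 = -1.26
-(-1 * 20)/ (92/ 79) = 395/ 23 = 17.17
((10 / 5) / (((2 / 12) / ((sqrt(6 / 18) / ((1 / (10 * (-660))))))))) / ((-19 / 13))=343200 * sqrt(3) / 19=31286.31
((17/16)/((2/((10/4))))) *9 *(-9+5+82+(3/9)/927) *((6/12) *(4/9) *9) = 1864.70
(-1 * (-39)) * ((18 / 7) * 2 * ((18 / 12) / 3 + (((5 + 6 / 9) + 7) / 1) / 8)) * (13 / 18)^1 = 4225 / 14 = 301.79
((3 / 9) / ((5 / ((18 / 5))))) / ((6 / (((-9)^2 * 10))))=32.40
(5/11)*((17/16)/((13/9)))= 765/2288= 0.33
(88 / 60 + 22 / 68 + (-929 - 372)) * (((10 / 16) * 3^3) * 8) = -5963373 / 34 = -175393.32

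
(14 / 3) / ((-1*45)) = -14 / 135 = -0.10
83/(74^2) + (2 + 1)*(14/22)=1.92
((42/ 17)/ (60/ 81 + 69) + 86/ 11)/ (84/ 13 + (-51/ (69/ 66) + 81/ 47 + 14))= -5551778180/ 18802104431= -0.30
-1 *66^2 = -4356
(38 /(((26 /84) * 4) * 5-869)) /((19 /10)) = -420 /18119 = -0.02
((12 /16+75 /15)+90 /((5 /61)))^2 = 19492225 /16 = 1218264.06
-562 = -562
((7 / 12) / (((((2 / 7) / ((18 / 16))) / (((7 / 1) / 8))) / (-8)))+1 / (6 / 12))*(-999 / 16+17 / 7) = 6055621 / 7168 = 844.81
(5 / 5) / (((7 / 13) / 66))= 858 / 7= 122.57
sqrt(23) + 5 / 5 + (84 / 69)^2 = 1313 / 529 + sqrt(23) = 7.28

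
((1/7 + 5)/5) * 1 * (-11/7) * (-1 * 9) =3564/245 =14.55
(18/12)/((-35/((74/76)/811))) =-111/2157260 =-0.00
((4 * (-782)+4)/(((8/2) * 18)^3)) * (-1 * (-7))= -0.06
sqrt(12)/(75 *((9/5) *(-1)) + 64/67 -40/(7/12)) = -938 *sqrt(3)/95027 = -0.02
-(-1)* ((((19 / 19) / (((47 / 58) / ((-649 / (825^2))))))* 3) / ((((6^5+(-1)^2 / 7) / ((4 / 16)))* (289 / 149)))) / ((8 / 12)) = -0.00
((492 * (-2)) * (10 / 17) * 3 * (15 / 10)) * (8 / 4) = -5209.41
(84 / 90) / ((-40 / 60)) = -7 / 5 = -1.40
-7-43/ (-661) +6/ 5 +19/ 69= -1245031/ 228045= -5.46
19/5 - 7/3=22/15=1.47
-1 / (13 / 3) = -3 / 13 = -0.23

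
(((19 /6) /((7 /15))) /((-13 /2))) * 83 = -86.65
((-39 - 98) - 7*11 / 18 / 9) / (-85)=22271 / 13770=1.62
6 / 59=0.10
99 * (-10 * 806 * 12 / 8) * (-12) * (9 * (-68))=-8790107040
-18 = -18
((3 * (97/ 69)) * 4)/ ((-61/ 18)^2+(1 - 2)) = 1.61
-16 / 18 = -8 / 9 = -0.89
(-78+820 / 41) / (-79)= 58 / 79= 0.73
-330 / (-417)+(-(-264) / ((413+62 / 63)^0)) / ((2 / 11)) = 201938 / 139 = 1452.79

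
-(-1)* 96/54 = 16/9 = 1.78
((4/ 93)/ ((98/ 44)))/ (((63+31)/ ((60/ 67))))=880/ 4783331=0.00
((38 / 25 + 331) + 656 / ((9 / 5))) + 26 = 162667 / 225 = 722.96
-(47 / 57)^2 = -0.68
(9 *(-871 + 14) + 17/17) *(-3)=23136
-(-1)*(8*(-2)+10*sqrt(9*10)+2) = -14+30*sqrt(10) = 80.87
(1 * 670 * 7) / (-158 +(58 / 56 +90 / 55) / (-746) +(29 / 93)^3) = -866784691135440 / 29195907043867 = -29.69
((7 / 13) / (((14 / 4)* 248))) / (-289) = -1 / 465868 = -0.00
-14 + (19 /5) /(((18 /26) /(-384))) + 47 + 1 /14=-435679 /210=-2074.66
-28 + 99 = 71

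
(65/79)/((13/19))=95/79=1.20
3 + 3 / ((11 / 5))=48 / 11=4.36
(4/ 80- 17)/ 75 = -113/ 500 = -0.23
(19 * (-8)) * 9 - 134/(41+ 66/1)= -146510/107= -1369.25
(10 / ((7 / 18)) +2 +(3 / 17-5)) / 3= 908 / 119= 7.63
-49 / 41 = -1.20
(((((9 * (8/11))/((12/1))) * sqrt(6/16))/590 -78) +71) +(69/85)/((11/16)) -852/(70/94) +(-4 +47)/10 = -14996343/13090 +3 * sqrt(6)/12980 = -1145.63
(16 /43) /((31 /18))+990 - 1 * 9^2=1211985 /1333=909.22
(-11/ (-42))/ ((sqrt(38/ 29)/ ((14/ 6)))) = 11 * sqrt(1102)/ 684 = 0.53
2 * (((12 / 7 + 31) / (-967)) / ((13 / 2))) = -916 / 87997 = -0.01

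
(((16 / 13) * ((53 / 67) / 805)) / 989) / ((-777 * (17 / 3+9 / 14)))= -32 / 128286824575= -0.00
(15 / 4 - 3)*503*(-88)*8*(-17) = 4514928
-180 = -180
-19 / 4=-4.75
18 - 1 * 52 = -34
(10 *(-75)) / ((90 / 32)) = -800 / 3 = -266.67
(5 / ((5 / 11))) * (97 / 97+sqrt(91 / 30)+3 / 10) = 143 / 10+11 * sqrt(2730) / 30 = 33.46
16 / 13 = 1.23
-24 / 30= -4 / 5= -0.80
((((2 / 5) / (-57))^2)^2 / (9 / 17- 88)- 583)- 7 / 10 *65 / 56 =-91639725713796227 / 156967734870000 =-583.81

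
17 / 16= 1.06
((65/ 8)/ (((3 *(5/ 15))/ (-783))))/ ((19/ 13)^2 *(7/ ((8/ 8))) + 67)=-1720251/ 22160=-77.63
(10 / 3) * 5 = 50 / 3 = 16.67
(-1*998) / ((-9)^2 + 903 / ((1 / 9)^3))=-499 / 329184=-0.00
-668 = -668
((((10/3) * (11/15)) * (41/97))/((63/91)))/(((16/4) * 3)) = 5863/47142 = 0.12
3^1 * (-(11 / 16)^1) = -33 / 16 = -2.06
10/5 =2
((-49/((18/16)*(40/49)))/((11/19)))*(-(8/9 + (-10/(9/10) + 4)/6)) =-364952/13365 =-27.31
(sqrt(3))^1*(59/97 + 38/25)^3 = 137467988281*sqrt(3)/14260515625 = 16.70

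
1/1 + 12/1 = 13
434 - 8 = 426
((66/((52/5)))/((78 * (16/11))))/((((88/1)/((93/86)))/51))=260865/7441408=0.04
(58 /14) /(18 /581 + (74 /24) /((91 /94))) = 187746 /145741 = 1.29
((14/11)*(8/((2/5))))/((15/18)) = 336/11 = 30.55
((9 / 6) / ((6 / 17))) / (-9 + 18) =17 / 36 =0.47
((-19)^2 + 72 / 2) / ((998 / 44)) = 8734 / 499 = 17.50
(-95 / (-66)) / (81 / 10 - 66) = -475 / 19107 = -0.02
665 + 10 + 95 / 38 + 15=1385 / 2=692.50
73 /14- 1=59 /14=4.21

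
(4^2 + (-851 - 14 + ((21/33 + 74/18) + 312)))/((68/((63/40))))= -368851/29920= -12.33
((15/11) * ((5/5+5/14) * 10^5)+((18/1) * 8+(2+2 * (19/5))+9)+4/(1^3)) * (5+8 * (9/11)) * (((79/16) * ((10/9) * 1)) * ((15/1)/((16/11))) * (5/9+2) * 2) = 82281899315095/133056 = 618400517.94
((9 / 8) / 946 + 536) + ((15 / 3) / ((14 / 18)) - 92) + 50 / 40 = 23928187 / 52976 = 451.68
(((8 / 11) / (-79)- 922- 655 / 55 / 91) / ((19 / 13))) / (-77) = 8.19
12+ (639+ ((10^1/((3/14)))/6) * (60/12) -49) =5768/9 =640.89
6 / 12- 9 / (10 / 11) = -47 / 5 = -9.40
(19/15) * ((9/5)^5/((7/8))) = 2991816/109375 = 27.35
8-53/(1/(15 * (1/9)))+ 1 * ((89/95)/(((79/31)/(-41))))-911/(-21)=-8199379/157605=-52.02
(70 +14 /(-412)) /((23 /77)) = 1109801 /4738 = 234.23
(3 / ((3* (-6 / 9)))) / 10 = -3 / 20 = -0.15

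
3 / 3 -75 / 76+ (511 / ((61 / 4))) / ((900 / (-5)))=-36091 / 208620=-0.17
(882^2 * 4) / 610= 1555848 / 305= 5101.14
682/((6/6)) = 682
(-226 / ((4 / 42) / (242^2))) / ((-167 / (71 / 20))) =2466759603 / 835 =2954203.12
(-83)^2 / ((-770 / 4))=-13778 / 385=-35.79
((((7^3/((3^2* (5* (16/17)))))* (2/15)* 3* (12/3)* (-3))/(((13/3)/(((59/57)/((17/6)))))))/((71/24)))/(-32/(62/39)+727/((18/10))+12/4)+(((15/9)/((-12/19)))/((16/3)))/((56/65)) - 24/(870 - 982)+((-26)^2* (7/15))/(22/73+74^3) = -194595689909191919327/537391101948050188800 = -0.36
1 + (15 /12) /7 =33 /28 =1.18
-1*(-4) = 4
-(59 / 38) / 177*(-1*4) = 2 / 57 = 0.04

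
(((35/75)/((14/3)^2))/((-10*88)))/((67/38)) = -57/4127200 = -0.00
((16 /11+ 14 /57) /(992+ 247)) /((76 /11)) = 0.00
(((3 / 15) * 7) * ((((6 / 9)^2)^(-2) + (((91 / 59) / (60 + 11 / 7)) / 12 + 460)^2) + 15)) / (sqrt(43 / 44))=68968356932896883 * sqrt(473) / 5004947477340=299695.99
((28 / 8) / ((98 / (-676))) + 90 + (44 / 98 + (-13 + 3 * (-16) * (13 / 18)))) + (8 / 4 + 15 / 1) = 5239 / 147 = 35.64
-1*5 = -5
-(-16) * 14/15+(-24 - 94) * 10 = -17476/15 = -1165.07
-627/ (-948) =209/ 316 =0.66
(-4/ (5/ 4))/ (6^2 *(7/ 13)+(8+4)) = -26/ 255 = -0.10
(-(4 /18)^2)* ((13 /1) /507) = -4 /3159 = -0.00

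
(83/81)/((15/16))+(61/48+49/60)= 61829/19440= 3.18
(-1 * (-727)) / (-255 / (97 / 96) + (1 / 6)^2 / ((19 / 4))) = -2.88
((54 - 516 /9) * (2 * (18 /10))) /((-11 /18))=216 /11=19.64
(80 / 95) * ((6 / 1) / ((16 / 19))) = 6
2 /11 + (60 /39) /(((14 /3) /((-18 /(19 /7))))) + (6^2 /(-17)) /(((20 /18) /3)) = -1783372 /230945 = -7.72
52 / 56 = 13 / 14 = 0.93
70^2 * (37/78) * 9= 271950/13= 20919.23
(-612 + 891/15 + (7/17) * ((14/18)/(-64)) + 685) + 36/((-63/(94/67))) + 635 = 17602699111/22962240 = 766.59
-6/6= -1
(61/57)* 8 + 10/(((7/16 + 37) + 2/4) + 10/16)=310216/35169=8.82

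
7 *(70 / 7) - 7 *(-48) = 406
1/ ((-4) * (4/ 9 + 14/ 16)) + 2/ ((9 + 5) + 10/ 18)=-0.05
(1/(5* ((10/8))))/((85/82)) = 0.15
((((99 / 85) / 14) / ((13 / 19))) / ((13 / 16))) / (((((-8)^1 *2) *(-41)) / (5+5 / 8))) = 16929 / 13192816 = 0.00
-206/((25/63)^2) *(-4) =3270456/625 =5232.73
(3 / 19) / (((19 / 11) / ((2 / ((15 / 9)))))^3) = 862488 / 16290125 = 0.05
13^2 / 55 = 169 / 55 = 3.07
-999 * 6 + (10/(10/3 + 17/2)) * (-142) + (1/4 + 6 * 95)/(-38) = -931609/152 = -6129.01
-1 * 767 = -767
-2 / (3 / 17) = -34 / 3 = -11.33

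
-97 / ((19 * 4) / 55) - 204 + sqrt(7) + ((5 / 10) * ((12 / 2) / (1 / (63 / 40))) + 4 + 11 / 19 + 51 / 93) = -261.70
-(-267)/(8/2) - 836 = -3077/4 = -769.25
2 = 2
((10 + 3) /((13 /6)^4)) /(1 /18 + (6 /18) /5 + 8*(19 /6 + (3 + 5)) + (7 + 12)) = 116640 /21444917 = 0.01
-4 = -4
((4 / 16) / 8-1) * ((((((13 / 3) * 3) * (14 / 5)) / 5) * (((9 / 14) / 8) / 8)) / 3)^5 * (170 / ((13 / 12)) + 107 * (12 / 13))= -178789660803 / 83886080000000000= -0.00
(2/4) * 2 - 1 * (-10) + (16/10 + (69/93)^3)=1937668/148955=13.01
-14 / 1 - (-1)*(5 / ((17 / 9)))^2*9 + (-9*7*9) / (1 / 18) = -2935355 / 289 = -10156.94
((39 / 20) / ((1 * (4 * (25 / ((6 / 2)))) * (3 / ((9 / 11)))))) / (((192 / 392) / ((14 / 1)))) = 40131 / 88000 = 0.46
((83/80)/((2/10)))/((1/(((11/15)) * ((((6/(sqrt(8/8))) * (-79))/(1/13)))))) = -937651/40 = -23441.28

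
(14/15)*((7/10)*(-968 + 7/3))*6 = -283906/75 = -3785.41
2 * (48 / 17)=96 / 17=5.65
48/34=24/17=1.41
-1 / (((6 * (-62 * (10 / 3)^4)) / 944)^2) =-2537649 / 6006250000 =-0.00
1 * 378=378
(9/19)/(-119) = -9/2261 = -0.00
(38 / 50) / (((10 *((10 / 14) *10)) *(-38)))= -7 / 25000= -0.00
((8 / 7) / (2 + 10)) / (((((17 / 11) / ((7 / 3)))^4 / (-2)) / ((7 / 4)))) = -35153041 / 20295603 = -1.73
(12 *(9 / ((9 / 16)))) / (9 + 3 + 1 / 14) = 2688 / 169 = 15.91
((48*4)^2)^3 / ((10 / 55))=275530741972992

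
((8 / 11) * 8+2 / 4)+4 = 227 / 22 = 10.32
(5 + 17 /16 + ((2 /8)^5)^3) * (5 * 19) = 575.94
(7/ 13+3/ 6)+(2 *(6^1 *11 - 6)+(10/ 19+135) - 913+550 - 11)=-58013/ 494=-117.44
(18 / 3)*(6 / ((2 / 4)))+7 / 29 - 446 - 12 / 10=-54369 / 145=-374.96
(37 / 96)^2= 1369 / 9216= 0.15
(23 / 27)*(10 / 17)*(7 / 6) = 805 / 1377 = 0.58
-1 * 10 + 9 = -1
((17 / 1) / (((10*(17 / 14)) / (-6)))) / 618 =-7 / 515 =-0.01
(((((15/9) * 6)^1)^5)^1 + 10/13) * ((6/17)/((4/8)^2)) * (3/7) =93600720/1547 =60504.67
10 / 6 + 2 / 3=7 / 3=2.33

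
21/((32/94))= 987/16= 61.69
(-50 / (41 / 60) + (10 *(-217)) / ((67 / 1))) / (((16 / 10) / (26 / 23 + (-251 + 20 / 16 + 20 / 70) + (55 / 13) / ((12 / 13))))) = 16081.26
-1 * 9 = -9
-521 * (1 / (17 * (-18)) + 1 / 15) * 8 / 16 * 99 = -1635.02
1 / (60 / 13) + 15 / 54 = 89 / 180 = 0.49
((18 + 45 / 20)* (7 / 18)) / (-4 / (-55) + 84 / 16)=3465 / 2342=1.48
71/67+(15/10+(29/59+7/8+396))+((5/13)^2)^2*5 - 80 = 289060372667/903213064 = 320.04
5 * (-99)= -495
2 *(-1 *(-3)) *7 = 42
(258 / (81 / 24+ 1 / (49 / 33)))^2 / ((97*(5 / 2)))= 16.75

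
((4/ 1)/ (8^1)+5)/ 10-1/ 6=23/ 60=0.38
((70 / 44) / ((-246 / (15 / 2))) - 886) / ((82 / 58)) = -92709027 / 147928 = -626.72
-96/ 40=-12/ 5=-2.40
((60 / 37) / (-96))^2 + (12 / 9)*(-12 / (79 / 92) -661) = -18687785947 / 20764992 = -899.97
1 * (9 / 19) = 9 / 19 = 0.47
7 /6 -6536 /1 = -39209 /6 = -6534.83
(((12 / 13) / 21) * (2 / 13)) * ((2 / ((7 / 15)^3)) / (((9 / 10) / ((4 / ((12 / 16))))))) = 0.79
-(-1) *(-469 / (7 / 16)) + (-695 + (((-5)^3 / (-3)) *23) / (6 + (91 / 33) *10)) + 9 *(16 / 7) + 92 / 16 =-1712.14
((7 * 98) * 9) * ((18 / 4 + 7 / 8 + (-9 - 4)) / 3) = -15692.25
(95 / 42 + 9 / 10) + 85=9257 / 105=88.16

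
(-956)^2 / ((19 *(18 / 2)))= 913936 / 171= 5344.65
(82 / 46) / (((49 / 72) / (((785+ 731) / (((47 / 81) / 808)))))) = 292894983936 / 52969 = 5529554.72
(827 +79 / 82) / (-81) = -22631 / 2214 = -10.22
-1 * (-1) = 1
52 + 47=99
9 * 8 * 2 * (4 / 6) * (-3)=-288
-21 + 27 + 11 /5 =41 /5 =8.20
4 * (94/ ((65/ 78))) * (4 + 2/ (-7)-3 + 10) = 33840/ 7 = 4834.29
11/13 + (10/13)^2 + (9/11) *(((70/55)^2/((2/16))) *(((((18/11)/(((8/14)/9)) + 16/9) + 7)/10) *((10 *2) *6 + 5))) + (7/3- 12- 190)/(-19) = 647498574962/141036753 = 4590.99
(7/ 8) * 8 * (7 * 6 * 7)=2058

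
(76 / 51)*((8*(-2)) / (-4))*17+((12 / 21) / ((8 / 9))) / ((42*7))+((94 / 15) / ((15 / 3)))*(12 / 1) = 11975041 / 102900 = 116.38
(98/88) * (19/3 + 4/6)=343/44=7.80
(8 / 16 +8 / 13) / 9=29 / 234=0.12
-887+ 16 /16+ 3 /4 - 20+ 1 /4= -905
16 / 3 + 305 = 931 / 3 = 310.33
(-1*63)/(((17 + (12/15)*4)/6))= -1890/101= -18.71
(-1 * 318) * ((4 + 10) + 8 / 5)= -24804 / 5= -4960.80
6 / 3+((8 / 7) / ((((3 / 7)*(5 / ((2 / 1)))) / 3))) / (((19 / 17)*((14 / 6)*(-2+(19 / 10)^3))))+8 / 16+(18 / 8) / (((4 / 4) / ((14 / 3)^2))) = 66889841 / 1292494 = 51.75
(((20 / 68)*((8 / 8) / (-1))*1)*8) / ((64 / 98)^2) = -12005 / 2176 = -5.52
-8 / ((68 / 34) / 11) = -44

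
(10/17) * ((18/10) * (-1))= -18/17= -1.06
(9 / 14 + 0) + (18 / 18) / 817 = 7367 / 11438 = 0.64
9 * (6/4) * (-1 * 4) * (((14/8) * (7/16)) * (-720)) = 59535/2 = 29767.50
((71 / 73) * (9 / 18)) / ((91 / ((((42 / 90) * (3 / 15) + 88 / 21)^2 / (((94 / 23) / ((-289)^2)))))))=53066131491061 / 26478742500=2004.10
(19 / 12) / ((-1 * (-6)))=19 / 72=0.26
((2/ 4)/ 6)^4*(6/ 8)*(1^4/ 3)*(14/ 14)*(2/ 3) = 1/ 124416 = 0.00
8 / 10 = 0.80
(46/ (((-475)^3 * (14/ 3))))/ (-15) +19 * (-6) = -427615781227/ 3751015625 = -114.00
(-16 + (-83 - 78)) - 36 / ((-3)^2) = -181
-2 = -2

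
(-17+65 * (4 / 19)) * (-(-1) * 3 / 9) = -1.11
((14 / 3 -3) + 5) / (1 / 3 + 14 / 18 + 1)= 60 / 19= 3.16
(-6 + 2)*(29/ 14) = -58/ 7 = -8.29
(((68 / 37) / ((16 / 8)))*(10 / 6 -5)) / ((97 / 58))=-19720 / 10767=-1.83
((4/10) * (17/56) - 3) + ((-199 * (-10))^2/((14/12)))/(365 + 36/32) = 3800515613/410060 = 9268.19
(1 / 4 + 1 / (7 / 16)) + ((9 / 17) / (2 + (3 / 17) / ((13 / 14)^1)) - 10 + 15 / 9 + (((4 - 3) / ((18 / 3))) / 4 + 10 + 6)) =213155 / 20328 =10.49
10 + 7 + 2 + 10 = 29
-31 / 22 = -1.41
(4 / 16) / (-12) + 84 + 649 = 35183 / 48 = 732.98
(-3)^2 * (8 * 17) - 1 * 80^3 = -510776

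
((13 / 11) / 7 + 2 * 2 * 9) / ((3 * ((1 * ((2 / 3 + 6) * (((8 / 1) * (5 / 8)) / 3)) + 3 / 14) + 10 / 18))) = 1.01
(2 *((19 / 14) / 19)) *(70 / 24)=0.42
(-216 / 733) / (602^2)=-54 / 66410533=-0.00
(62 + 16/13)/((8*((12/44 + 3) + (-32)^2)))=4521/587600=0.01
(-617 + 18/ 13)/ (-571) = 1.08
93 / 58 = 1.60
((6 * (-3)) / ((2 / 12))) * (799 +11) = -87480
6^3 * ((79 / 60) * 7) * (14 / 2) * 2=139356 / 5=27871.20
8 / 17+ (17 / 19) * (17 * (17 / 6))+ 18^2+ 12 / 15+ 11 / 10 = 1790068 / 4845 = 369.47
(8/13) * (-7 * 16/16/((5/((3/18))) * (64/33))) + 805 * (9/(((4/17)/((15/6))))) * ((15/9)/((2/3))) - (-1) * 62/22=275200721/1430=192448.06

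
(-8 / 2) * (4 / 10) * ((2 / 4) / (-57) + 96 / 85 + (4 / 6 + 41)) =-552812 / 8075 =-68.46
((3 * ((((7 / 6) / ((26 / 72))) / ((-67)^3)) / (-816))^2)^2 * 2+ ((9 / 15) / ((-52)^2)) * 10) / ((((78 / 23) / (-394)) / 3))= -401916008556742400638789270948720491 / 519684820598345062431204312842921984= -0.77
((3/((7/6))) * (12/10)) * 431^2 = 573205.37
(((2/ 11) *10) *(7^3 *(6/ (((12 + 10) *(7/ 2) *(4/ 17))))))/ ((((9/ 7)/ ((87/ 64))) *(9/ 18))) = 845495/ 1936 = 436.72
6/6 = 1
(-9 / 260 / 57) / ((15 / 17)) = -17 / 24700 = -0.00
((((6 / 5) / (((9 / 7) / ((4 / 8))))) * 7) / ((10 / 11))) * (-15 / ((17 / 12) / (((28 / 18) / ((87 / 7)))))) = -105644 / 22185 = -4.76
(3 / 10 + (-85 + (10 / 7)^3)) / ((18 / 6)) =-93507 / 3430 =-27.26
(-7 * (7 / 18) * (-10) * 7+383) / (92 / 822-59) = -707194 / 72609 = -9.74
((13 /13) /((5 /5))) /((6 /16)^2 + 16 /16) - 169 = -12273 /73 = -168.12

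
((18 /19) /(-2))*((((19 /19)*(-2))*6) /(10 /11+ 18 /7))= 2079 /1273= 1.63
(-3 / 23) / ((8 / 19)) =-57 / 184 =-0.31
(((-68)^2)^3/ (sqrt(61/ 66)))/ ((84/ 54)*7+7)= 889807343616*sqrt(4026)/ 9821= 5748799471.18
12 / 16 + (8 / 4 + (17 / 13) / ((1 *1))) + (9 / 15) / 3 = 1107 / 260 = 4.26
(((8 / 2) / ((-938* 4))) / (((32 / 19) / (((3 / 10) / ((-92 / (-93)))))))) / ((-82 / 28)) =5301 / 80871680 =0.00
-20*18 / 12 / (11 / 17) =-510 / 11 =-46.36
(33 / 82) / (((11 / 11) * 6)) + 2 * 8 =2635 / 164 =16.07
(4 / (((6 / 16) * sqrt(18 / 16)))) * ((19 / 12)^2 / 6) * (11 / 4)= 3971 * sqrt(2) / 486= 11.56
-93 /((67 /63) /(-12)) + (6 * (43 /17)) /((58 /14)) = 34782846 /33031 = 1053.04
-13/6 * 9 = -39/2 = -19.50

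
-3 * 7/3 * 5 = -35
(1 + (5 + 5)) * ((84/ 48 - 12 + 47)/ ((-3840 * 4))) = -539/ 20480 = -0.03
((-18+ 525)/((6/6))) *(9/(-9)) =-507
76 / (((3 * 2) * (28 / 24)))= 76 / 7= 10.86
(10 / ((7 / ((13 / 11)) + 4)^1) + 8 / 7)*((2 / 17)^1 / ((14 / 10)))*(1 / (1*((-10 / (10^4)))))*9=-58260000 / 35819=-1626.51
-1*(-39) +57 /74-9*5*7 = -20367 /74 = -275.23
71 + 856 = 927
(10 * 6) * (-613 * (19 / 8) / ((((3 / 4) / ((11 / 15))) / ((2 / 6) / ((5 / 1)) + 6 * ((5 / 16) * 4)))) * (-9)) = 29082559 / 5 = 5816511.80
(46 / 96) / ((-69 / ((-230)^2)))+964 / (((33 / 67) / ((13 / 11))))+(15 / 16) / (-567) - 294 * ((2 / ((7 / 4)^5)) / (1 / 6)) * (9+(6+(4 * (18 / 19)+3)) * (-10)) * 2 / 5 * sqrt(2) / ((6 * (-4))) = 711941647 / 365904 - 13879296 * sqrt(2) / 32585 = 1343.33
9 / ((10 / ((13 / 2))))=117 / 20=5.85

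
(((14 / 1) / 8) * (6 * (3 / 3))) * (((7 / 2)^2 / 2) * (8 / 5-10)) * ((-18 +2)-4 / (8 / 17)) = 1058841 / 80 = 13235.51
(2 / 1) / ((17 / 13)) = 26 / 17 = 1.53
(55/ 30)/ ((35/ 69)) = 253/ 70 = 3.61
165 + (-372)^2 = 138549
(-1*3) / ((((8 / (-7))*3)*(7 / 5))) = 5 / 8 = 0.62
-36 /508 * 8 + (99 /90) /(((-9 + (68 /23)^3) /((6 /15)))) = -351874901 /650649575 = -0.54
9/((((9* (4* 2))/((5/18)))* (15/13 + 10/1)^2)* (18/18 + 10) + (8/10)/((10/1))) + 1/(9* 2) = 374836697/6743980521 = 0.06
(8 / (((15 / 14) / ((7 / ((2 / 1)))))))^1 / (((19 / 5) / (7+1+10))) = 2352 / 19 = 123.79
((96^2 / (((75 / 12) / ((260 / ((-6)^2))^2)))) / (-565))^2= 479174066176 / 25857225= 18531.53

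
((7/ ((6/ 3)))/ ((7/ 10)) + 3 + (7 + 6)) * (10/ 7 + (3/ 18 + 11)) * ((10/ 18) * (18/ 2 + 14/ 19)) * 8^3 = 125267200/ 171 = 732556.73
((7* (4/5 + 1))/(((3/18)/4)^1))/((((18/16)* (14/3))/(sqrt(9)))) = 864/5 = 172.80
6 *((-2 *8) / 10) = -48 / 5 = -9.60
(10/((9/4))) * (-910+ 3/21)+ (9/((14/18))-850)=-102527/21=-4882.24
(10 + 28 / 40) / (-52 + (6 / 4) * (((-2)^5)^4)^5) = 107 / 19014759003423441022450548080120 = 0.00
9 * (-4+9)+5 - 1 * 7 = 43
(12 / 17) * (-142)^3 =-2021144.47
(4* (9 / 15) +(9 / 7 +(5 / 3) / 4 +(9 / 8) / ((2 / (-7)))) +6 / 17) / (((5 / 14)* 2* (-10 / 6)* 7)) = -14789 / 238000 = -0.06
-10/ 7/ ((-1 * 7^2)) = 10/ 343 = 0.03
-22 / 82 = -0.27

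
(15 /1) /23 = 15 /23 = 0.65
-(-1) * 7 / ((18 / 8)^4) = 1792 / 6561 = 0.27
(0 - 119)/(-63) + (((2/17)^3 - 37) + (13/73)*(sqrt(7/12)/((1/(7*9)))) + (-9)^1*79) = -32990723/44217 + 273*sqrt(21)/146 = -737.54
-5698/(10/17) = -48433/5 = -9686.60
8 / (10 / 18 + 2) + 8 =11.13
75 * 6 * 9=4050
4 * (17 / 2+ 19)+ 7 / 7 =111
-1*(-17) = 17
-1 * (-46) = 46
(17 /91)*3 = 51 /91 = 0.56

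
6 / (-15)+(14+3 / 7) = 491 / 35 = 14.03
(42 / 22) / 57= 7 / 209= 0.03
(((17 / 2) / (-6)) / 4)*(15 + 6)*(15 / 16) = -1785 / 256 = -6.97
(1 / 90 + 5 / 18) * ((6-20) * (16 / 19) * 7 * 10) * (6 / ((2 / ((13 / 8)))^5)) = -236513641 / 466944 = -506.51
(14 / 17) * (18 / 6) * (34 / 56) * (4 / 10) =3 / 5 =0.60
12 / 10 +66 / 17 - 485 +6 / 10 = -40742 / 85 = -479.32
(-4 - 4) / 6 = -4 / 3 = -1.33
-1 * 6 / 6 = -1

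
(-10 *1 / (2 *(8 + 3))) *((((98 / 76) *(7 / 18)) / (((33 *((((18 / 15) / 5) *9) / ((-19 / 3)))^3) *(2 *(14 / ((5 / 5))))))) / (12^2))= 1381953125 / 32001965512704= 0.00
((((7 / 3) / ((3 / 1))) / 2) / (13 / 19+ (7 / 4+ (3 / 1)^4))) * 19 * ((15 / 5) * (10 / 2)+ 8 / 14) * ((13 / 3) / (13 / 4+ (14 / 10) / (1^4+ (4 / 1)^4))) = 5258600360 / 2864806731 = 1.84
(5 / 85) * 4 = 4 / 17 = 0.24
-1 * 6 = -6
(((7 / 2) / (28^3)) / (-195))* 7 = -1 / 174720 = -0.00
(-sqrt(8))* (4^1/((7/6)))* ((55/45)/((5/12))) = -704* sqrt(2)/35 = -28.45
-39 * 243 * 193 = -1829061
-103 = -103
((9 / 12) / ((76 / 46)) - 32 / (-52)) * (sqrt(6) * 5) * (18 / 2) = 95085 * sqrt(6) / 1976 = 117.87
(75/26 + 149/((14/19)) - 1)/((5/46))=854358/455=1877.71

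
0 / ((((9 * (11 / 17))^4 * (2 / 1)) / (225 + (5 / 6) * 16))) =0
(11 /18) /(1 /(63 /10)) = 77 /20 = 3.85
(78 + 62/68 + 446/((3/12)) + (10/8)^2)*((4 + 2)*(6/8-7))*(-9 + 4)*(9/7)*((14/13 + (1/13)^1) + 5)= 8557936875/3094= 2765978.30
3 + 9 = 12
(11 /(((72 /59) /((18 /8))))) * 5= 101.41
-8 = -8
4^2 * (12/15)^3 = 1024/125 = 8.19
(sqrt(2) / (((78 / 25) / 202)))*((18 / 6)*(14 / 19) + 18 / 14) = 391375*sqrt(2) / 1729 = 320.12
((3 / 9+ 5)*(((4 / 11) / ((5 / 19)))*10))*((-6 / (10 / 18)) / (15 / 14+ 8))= -87.74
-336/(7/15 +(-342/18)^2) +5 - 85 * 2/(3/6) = -910705/2711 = -335.93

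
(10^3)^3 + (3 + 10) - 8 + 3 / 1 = 1000000008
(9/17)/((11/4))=36/187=0.19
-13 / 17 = -0.76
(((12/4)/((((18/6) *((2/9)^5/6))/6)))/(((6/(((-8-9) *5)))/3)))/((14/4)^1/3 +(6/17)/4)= -2303796735/1024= -2249801.50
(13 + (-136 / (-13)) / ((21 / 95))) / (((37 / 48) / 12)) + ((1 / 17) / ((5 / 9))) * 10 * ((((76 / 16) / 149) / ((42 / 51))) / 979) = 263572071069 / 280655804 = 939.13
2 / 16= 1 / 8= 0.12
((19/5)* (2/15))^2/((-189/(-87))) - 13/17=-3894983/6024375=-0.65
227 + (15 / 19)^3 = 1560368 / 6859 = 227.49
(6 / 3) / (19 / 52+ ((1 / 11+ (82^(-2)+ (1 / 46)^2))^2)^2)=3808532036742892770529546698656 / 695923162906938927568739219369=5.47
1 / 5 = 0.20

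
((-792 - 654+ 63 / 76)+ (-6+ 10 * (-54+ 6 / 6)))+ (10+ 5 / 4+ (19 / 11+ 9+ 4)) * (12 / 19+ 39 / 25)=-1924.24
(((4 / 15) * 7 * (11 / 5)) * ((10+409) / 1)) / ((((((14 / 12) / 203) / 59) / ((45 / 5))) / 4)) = 15898173984 / 25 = 635926959.36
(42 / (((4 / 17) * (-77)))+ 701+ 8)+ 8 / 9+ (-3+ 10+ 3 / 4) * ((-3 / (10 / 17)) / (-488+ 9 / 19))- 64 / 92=706.96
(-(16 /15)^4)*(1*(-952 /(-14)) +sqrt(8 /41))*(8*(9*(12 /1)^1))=-142606336 /1875-4194304*sqrt(82) /76875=-76550.77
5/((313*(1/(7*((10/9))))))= 350/2817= 0.12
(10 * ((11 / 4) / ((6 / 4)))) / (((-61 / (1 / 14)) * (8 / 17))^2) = 15895 / 140028672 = 0.00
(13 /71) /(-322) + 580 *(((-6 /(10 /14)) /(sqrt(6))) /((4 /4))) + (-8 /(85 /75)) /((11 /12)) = -812 *sqrt(6) - 32923711 /4275194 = -1996.69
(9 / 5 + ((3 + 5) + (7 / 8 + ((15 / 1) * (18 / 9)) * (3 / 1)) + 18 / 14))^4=664299005691250801 / 6146560000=108076551.06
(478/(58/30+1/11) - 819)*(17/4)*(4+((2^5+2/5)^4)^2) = -196241775707643408348954/65234375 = -3008257160548306.14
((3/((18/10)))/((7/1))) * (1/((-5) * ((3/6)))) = -2/21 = -0.10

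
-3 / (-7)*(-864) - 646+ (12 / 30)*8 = -35458 / 35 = -1013.09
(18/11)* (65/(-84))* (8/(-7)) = 780/539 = 1.45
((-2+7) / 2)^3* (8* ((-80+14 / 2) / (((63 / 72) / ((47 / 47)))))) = -73000 / 7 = -10428.57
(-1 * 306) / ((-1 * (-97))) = -306 / 97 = -3.15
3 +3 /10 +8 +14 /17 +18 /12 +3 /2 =2571 /170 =15.12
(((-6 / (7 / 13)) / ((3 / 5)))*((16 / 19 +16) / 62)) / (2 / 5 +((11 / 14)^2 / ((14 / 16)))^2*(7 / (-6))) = 11704875 / 419368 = 27.91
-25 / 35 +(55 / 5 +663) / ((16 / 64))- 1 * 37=18608 / 7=2658.29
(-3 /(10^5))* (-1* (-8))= -3 /12500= -0.00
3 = 3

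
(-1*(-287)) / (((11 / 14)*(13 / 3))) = 12054 / 143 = 84.29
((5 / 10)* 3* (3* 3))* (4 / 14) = 27 / 7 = 3.86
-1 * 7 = -7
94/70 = 47/35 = 1.34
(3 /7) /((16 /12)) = 0.32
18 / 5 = 3.60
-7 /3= -2.33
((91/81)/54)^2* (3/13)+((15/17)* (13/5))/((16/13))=808365077/433655856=1.86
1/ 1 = 1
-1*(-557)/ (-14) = -557/ 14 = -39.79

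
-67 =-67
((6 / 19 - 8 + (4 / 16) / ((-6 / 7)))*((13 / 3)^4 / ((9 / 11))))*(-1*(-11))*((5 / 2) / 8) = -62845195985 / 5318784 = -11815.71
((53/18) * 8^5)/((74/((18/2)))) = 434176/37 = 11734.49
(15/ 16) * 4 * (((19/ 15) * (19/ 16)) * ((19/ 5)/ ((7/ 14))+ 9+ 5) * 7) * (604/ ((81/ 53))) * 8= 40447162/ 15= 2696477.47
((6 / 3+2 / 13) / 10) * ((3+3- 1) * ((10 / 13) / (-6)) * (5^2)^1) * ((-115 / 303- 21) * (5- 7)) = -22673000 / 153621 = -147.59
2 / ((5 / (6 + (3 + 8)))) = 34 / 5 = 6.80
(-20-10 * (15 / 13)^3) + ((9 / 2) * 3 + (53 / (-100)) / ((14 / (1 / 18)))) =-1210485041 / 55364400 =-21.86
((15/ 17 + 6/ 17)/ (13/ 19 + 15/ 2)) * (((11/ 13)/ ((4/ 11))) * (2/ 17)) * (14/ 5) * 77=52044762/ 5842135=8.91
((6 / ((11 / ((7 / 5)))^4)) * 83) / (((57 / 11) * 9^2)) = 398566 / 1280255625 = 0.00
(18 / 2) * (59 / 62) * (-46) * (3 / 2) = -36639 / 62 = -590.95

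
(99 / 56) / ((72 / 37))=407 / 448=0.91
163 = 163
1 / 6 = 0.17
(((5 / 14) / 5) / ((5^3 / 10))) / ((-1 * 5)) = -1 / 875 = -0.00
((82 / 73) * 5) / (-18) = -205 / 657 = -0.31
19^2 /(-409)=-361 /409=-0.88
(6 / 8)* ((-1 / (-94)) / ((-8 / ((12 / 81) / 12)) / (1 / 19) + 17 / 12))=-9 / 13886338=-0.00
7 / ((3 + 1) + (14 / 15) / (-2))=105 / 53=1.98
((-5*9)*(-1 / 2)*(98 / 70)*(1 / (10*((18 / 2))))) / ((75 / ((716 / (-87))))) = -1253 / 32625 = -0.04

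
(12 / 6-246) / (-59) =244 / 59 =4.14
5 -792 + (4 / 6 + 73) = -2140 / 3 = -713.33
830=830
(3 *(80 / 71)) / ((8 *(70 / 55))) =165 / 497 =0.33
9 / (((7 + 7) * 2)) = 9 / 28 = 0.32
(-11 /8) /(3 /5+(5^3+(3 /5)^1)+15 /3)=-55 /5248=-0.01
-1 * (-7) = 7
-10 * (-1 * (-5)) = -50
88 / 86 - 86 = -3654 / 43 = -84.98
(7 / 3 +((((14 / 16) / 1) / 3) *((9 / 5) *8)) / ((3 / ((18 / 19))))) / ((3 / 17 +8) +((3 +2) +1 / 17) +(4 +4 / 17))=17731 / 84645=0.21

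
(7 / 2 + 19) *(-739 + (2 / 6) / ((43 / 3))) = -714960 / 43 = -16626.98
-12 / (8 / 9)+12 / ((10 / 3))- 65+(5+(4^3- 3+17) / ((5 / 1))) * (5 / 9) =-5711 / 90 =-63.46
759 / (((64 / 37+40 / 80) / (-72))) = -122544 / 5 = -24508.80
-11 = -11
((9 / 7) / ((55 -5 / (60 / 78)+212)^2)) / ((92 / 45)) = 0.00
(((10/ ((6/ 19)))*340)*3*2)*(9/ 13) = 581400/ 13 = 44723.08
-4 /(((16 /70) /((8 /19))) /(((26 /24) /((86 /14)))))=-3185 /2451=-1.30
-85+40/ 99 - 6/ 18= -8408/ 99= -84.93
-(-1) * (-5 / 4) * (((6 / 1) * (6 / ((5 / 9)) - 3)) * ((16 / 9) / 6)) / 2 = -26 / 3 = -8.67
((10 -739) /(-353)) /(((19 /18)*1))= 13122 /6707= 1.96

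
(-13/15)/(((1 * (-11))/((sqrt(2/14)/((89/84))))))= 52 * sqrt(7)/4895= 0.03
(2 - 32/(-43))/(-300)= -0.01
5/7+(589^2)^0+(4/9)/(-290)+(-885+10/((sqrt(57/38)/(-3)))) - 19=-8242394/9135 - 10* sqrt(6)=-926.78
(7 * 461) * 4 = 12908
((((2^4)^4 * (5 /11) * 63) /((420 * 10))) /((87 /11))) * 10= 16384 /29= 564.97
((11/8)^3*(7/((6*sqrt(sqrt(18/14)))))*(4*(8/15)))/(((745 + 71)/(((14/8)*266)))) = 8674127*sqrt(3)*7^(1/4)/7050240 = 3.47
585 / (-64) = -9.14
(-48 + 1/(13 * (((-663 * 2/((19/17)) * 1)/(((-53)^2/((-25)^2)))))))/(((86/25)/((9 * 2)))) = -26374300113/105008150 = -251.16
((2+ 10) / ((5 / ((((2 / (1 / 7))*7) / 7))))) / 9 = 56 / 15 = 3.73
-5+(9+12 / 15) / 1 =24 / 5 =4.80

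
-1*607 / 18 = -607 / 18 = -33.72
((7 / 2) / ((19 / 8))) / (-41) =-0.04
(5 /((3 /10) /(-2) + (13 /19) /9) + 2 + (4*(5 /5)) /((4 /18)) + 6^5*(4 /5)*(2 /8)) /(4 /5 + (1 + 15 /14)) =26699792 /50853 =525.04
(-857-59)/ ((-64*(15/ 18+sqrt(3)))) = -3435/ 664+2061*sqrt(3)/ 332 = 5.58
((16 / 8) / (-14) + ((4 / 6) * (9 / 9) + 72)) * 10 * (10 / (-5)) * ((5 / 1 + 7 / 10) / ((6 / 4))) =-115748 / 21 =-5511.81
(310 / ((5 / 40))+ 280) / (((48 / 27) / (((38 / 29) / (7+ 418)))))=11799 / 2465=4.79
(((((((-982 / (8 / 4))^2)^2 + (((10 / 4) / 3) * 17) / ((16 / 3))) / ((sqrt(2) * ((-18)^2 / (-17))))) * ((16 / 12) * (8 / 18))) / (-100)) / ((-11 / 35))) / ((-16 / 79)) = 5828123483167279 * sqrt(2) / 41057280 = 200749082.09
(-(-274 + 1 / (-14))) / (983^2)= 3837 / 13528046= 0.00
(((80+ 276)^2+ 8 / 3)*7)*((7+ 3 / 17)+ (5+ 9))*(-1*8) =-2555051520 / 17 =-150297148.24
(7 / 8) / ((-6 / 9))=-21 / 16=-1.31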